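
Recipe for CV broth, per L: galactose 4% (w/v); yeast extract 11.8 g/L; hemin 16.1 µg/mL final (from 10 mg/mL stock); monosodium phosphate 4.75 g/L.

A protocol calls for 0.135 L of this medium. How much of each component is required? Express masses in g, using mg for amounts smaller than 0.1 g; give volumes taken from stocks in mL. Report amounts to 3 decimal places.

galactose 5.400 g; yeast extract 1.593 g; hemin 0.217 mL; monosodium phosphate 0.641 g

Scale factor relative to 1 L: 0.135.
galactose: 4 g per 100 mL × 135 mL ÷ 100 = 5.400 g
yeast extract: 11.8 g/L × 0.135 L = 1.593 g
hemin: V = C2·V2/C1 = 16.1 µg/mL × 135 mL ÷ 10000 µg/mL = 0.217 mL
monosodium phosphate: 4.75 g/L × 0.135 L = 0.641 g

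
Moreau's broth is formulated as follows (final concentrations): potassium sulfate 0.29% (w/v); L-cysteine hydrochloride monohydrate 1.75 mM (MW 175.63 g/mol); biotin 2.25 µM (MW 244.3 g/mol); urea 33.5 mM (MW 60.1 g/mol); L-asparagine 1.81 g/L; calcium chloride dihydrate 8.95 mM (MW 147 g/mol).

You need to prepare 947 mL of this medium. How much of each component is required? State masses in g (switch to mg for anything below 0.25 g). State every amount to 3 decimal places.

Working volume: 947 mL = 0.947 L.
potassium sulfate: 0.29 g per 100 mL × 947 mL ÷ 100 = 2.746 g
L-cysteine hydrochloride monohydrate: 1.75 mmol/L × 175.63 g/mol × 0.947 L ÷ 1000 = 0.291 g
biotin: 2.25 µmol/L × 244.3 g/mol × 0.947 L ÷ 1000 = 0.521 mg
urea: 33.5 mmol/L × 60.1 g/mol × 0.947 L ÷ 1000 = 1.907 g
L-asparagine: 1.81 g/L × 0.947 L = 1.714 g
calcium chloride dihydrate: 8.95 mmol/L × 147 g/mol × 0.947 L ÷ 1000 = 1.246 g

potassium sulfate 2.746 g; L-cysteine hydrochloride monohydrate 0.291 g; biotin 0.521 mg; urea 1.907 g; L-asparagine 1.714 g; calcium chloride dihydrate 1.246 g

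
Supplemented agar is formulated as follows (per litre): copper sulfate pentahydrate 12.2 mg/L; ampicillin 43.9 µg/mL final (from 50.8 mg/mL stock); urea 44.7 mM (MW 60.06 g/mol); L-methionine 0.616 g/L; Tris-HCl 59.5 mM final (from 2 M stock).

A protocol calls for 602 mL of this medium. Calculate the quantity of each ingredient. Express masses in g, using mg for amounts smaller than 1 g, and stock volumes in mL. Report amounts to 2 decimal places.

Working volume: 602 mL = 0.602 L.
copper sulfate pentahydrate: 12.2 mg/L × 0.602 L = 7.34 mg
ampicillin: V = C2·V2/C1 = 43.9 µg/mL × 602 mL ÷ 50800 µg/mL = 0.52 mL
urea: 44.7 mmol/L × 60.06 g/mol × 0.602 L ÷ 1000 = 1.62 g
L-methionine: 0.616 g/L × 0.602 L = 0.370832 g = 370.83 mg
Tris-HCl: dilute stock: 59.5 mM × 602 mL ÷ 2000 mM = 17.91 mL

copper sulfate pentahydrate 7.34 mg; ampicillin 0.52 mL; urea 1.62 g; L-methionine 370.83 mg; Tris-HCl 17.91 mL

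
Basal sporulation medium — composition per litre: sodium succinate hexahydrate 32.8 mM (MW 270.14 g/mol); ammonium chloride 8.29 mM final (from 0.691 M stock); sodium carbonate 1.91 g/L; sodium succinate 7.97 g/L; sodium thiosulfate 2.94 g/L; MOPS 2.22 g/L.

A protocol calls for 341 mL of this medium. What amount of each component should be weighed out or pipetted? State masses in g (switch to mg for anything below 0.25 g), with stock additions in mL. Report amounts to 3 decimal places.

sodium succinate hexahydrate 3.021 g; ammonium chloride 4.091 mL; sodium carbonate 0.651 g; sodium succinate 2.718 g; sodium thiosulfate 1.003 g; MOPS 0.757 g

Target volume = 341 mL = 0.341 L.
sodium succinate hexahydrate: 32.8 mmol/L × 270.14 g/mol × 0.341 L ÷ 1000 = 3.021 g
ammonium chloride: C1V1 = C2V2 → 8.29 mM × 341 mL ÷ 691 mM = 4.091 mL
sodium carbonate: 1.91 g/L × 0.341 L = 0.651 g
sodium succinate: 7.97 g/L × 0.341 L = 2.718 g
sodium thiosulfate: 2.94 g/L × 0.341 L = 1.003 g
MOPS: 2.22 g/L × 0.341 L = 0.757 g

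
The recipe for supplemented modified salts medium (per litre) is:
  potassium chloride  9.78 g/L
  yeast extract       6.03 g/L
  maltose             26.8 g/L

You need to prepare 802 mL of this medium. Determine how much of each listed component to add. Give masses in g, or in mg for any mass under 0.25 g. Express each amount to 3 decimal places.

potassium chloride 7.844 g; yeast extract 4.836 g; maltose 21.494 g

Target volume = 802 mL = 0.802 L.
potassium chloride: 9.78 g/L × 0.802 L = 7.844 g
yeast extract: 6.03 g/L × 0.802 L = 4.836 g
maltose: 26.8 g/L × 0.802 L = 21.494 g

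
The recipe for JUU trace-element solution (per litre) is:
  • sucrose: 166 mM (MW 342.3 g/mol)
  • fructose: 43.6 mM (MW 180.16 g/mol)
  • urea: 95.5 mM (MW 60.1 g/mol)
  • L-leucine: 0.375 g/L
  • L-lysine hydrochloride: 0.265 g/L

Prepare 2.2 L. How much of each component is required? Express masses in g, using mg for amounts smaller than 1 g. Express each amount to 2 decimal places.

sucrose 125.01 g; fructose 17.28 g; urea 12.63 g; L-leucine 825.00 mg; L-lysine hydrochloride 583.00 mg

Scale factor relative to 1 L: 2.2.
sucrose: 166 mmol/L × 342.3 g/mol × 2.2 L ÷ 1000 = 125.01 g
fructose: 43.6 mmol/L × 180.16 g/mol × 2.2 L ÷ 1000 = 17.28 g
urea: 95.5 mmol/L × 60.1 g/mol × 2.2 L ÷ 1000 = 12.63 g
L-leucine: 0.375 g/L × 2.2 L = 0.825 g = 825.00 mg
L-lysine hydrochloride: 0.265 g/L × 2.2 L = 0.583 g = 583.00 mg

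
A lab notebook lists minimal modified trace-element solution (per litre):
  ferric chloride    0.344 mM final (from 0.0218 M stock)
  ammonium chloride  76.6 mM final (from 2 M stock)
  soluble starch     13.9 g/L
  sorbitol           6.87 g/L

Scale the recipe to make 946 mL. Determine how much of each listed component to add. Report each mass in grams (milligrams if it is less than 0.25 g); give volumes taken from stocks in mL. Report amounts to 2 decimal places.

Scale factor relative to 1 L: 0.946.
ferric chloride: dilute stock: 0.344 mM × 946 mL ÷ 21.8 mM = 14.93 mL
ammonium chloride: dilute stock: 76.6 mM × 946 mL ÷ 2000 mM = 36.23 mL
soluble starch: 13.9 g/L × 0.946 L = 13.15 g
sorbitol: 6.87 g/L × 0.946 L = 6.50 g

ferric chloride 14.93 mL; ammonium chloride 36.23 mL; soluble starch 13.15 g; sorbitol 6.50 g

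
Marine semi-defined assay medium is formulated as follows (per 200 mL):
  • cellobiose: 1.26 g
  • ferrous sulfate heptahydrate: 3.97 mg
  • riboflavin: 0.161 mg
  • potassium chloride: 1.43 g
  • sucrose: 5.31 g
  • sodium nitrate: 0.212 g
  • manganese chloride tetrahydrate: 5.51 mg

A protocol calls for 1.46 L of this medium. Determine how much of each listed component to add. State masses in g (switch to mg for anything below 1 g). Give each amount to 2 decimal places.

cellobiose 9.20 g; ferrous sulfate heptahydrate 28.98 mg; riboflavin 1.18 mg; potassium chloride 10.44 g; sucrose 38.76 g; sodium nitrate 1.55 g; manganese chloride tetrahydrate 40.22 mg

Ratio of target to recipe volume: 1460 / 200 = 7.3.
cellobiose: 1.26 g × (1460 mL / 200 mL) = 9.20 g
ferrous sulfate heptahydrate: 3.97 mg × (1460 mL / 200 mL) = 28.98 mg
riboflavin: 0.161 mg × (1460 mL / 200 mL) = 1.18 mg
potassium chloride: 1.43 g × (1460 mL / 200 mL) = 10.44 g
sucrose: 5.31 g × (1460 mL / 200 mL) = 38.76 g
sodium nitrate: 0.212 g × (1460 mL / 200 mL) = 1.55 g
manganese chloride tetrahydrate: 5.51 mg × (1460 mL / 200 mL) = 40.22 mg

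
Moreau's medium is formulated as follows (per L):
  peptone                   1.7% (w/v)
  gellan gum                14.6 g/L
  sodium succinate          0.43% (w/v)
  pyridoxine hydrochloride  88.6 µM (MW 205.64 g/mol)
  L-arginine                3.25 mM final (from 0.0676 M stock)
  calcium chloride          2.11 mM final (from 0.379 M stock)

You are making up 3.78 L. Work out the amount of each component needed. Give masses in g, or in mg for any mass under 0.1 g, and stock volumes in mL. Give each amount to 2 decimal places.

peptone 64.26 g; gellan gum 55.19 g; sodium succinate 16.25 g; pyridoxine hydrochloride 68.87 mg; L-arginine 181.73 mL; calcium chloride 21.04 mL

Working volume: 3.78 L.
peptone: 1.7% w/v = 17 g/L → 17 × 3.78 L = 64.26 g
gellan gum: 14.6 g/L × 3.78 L = 55.19 g
sodium succinate: 0.43 g per 100 mL × 3780 mL ÷ 100 = 16.25 g
pyridoxine hydrochloride: 88.6 µmol/L × 205.64 g/mol × 3.78 L ÷ 1000 = 68.87 mg
L-arginine: C1V1 = C2V2 → 3.25 mM × 3780 mL ÷ 67.6 mM = 181.73 mL
calcium chloride: V = C2·V2/C1 = 2.11 mM × 3780 mL ÷ 379 mM = 21.04 mL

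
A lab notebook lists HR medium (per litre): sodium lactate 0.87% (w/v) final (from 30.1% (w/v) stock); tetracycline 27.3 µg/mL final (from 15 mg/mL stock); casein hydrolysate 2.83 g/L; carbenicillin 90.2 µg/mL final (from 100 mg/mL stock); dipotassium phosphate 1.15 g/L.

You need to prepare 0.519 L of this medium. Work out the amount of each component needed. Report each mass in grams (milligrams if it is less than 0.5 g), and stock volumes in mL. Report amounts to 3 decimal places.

sodium lactate 15.001 mL; tetracycline 0.945 mL; casein hydrolysate 1.469 g; carbenicillin 0.468 mL; dipotassium phosphate 0.597 g

Scale factor relative to 1 L: 0.519.
sodium lactate: C1V1 = C2V2 → 0.87% ÷ 30.1% × 519 mL = 15.001 mL
tetracycline: dilute stock: 27.3 µg/mL × 519 mL ÷ 15000 µg/mL = 0.945 mL
casein hydrolysate: 2.83 g/L × 0.519 L = 1.469 g
carbenicillin: dilute stock: 90.2 µg/mL × 519 mL ÷ 100000 µg/mL = 0.468 mL
dipotassium phosphate: 1.15 g/L × 0.519 L = 0.597 g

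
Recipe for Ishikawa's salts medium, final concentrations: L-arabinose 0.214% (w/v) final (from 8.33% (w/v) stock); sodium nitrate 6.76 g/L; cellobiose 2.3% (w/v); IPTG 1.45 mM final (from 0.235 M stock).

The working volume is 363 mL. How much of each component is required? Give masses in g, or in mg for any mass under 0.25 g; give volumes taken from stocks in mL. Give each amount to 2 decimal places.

Working volume: 363 mL = 0.363 L.
L-arabinose: C1V1 = C2V2 → 0.214% ÷ 8.33% × 363 mL = 9.33 mL
sodium nitrate: 6.76 g/L × 0.363 L = 2.45 g
cellobiose: 2.3% w/v = 23 g/L → 23 × 0.363 L = 8.35 g
IPTG: dilute stock: 1.45 mM × 363 mL ÷ 235 mM = 2.24 mL

L-arabinose 9.33 mL; sodium nitrate 2.45 g; cellobiose 8.35 g; IPTG 2.24 mL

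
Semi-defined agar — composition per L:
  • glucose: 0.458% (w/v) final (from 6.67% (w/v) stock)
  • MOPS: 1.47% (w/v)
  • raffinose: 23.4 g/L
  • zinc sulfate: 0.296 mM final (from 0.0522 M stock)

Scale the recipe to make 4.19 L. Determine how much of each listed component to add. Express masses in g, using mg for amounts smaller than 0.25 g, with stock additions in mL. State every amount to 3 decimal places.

Working volume: 4.19 L.
glucose: C1V1 = C2V2 → 0.458% ÷ 6.67% × 4190 mL = 287.709 mL
MOPS: 1.47% w/v = 14.7 g/L → 14.7 × 4.19 L = 61.593 g
raffinose: 23.4 g/L × 4.19 L = 98.046 g
zinc sulfate: C1V1 = C2V2 → 0.296 mM × 4190 mL ÷ 52.2 mM = 23.759 mL

glucose 287.709 mL; MOPS 61.593 g; raffinose 98.046 g; zinc sulfate 23.759 mL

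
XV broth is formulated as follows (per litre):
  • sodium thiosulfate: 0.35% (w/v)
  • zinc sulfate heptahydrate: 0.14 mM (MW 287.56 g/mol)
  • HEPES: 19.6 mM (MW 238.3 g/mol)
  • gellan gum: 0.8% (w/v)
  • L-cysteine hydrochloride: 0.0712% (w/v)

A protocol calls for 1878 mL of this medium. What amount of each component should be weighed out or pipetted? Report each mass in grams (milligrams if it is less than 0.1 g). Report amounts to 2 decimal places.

sodium thiosulfate 6.57 g; zinc sulfate heptahydrate 75.61 mg; HEPES 8.77 g; gellan gum 15.02 g; L-cysteine hydrochloride 1.34 g

Working volume: 1878 mL = 1.878 L.
sodium thiosulfate: 0.35% w/v = 3.5 g/L → 3.5 × 1.878 L = 6.57 g
zinc sulfate heptahydrate: 0.14 mmol/L × 287.56 mg/mmol × 1.878 L = 75.61 mg
HEPES: 19.6 mmol/L × 238.3 g/mol × 1.878 L ÷ 1000 = 8.77 g
gellan gum: 0.8 g per 100 mL × 1878 mL ÷ 100 = 15.02 g
L-cysteine hydrochloride: 0.0712% w/v = 0.712 g/L → 0.712 × 1.878 L = 1.34 g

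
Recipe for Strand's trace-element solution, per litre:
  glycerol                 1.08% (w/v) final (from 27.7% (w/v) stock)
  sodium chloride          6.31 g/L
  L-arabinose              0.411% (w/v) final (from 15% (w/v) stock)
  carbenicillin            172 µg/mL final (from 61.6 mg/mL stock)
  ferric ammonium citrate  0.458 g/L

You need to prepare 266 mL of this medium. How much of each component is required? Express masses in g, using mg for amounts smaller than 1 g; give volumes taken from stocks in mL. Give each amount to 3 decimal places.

glycerol 10.371 mL; sodium chloride 1.678 g; L-arabinose 7.288 mL; carbenicillin 0.743 mL; ferric ammonium citrate 121.828 mg

Working volume: 266 mL = 0.266 L.
glycerol: dilute stock: 1.08% ÷ 27.7% × 266 mL = 10.371 mL
sodium chloride: 6.31 g/L × 0.266 L = 1.678 g
L-arabinose: V = C2·V2/C1 = 0.411% ÷ 15% × 266 mL = 7.288 mL
carbenicillin: C1V1 = C2V2 → 172 µg/mL × 266 mL ÷ 61600 µg/mL = 0.743 mL
ferric ammonium citrate: 0.458 g/L × 0.266 L = 0.121828 g = 121.828 mg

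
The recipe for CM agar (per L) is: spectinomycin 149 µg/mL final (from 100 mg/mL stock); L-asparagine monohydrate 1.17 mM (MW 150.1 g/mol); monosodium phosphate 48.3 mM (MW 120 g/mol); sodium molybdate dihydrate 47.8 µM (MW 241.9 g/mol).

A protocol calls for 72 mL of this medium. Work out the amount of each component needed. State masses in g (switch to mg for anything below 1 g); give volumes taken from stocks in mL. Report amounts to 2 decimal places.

Target volume = 72 mL = 0.072 L.
spectinomycin: dilute stock: 149 µg/mL × 72 mL ÷ 100000 µg/mL = 0.11 mL
L-asparagine monohydrate: 1.17 mmol/L × 150.1 mg/mmol × 0.072 L = 12.64 mg
monosodium phosphate: 48.3 mmol/L × 120 mg/mmol × 0.072 L = 417.31 mg
sodium molybdate dihydrate: 47.8 µmol/L × 241.9 g/mol × 0.072 L ÷ 1000 = 0.83 mg

spectinomycin 0.11 mL; L-asparagine monohydrate 12.64 mg; monosodium phosphate 417.31 mg; sodium molybdate dihydrate 0.83 mg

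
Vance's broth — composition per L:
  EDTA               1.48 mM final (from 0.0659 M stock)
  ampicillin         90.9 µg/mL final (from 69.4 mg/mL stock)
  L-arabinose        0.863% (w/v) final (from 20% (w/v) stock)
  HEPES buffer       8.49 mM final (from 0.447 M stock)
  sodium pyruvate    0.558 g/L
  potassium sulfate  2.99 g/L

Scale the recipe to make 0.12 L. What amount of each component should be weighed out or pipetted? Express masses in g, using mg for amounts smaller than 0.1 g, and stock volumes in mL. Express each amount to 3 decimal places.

EDTA 2.695 mL; ampicillin 0.157 mL; L-arabinose 5.178 mL; HEPES buffer 2.279 mL; sodium pyruvate 66.960 mg; potassium sulfate 0.359 g

Scale factor relative to 1 L: 0.12.
EDTA: dilute stock: 1.48 mM × 120 mL ÷ 65.9 mM = 2.695 mL
ampicillin: V = C2·V2/C1 = 90.9 µg/mL × 120 mL ÷ 69400 µg/mL = 0.157 mL
L-arabinose: dilute stock: 0.863% ÷ 20% × 120 mL = 5.178 mL
HEPES buffer: dilute stock: 8.49 mM × 120 mL ÷ 447 mM = 2.279 mL
sodium pyruvate: 0.558 g/L × 0.12 L = 0.06696 g = 66.960 mg
potassium sulfate: 2.99 g/L × 0.12 L = 0.359 g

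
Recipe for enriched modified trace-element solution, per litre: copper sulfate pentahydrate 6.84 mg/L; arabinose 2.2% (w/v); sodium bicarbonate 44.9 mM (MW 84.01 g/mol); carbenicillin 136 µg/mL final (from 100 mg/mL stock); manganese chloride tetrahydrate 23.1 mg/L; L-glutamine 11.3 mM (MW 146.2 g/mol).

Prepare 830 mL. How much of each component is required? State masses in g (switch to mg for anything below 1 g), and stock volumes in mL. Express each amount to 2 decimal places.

copper sulfate pentahydrate 5.68 mg; arabinose 18.26 g; sodium bicarbonate 3.13 g; carbenicillin 1.13 mL; manganese chloride tetrahydrate 19.17 mg; L-glutamine 1.37 g

Working volume: 830 mL = 0.83 L.
copper sulfate pentahydrate: 6.84 mg/L × 0.83 L = 5.68 mg
arabinose: 2.2 g per 100 mL × 830 mL ÷ 100 = 18.26 g
sodium bicarbonate: 44.9 mmol/L × 84.01 g/mol × 0.83 L ÷ 1000 = 3.13 g
carbenicillin: C1V1 = C2V2 → 136 µg/mL × 830 mL ÷ 100000 µg/mL = 1.13 mL
manganese chloride tetrahydrate: 23.1 mg/L × 0.83 L = 19.17 mg
L-glutamine: 11.3 mmol/L × 146.2 g/mol × 0.83 L ÷ 1000 = 1.37 g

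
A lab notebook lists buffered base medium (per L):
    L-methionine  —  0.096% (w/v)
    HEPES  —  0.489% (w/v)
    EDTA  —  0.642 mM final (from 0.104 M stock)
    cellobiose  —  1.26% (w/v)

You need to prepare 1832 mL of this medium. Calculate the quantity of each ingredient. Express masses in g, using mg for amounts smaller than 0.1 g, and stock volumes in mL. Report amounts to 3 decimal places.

Target volume = 1832 mL = 1.832 L.
L-methionine: 0.096 g per 100 mL × 1832 mL ÷ 100 = 1.759 g
HEPES: 0.489 g per 100 mL × 1832 mL ÷ 100 = 8.958 g
EDTA: V = C2·V2/C1 = 0.642 mM × 1832 mL ÷ 104 mM = 11.309 mL
cellobiose: 1.26 g per 100 mL × 1832 mL ÷ 100 = 23.083 g

L-methionine 1.759 g; HEPES 8.958 g; EDTA 11.309 mL; cellobiose 23.083 g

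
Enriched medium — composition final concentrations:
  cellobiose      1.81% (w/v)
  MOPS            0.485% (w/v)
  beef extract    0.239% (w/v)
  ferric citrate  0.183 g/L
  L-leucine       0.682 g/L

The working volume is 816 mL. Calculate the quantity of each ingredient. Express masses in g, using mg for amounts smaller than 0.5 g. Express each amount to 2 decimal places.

cellobiose 14.77 g; MOPS 3.96 g; beef extract 1.95 g; ferric citrate 149.33 mg; L-leucine 0.56 g

Scale factor relative to 1 L: 0.816.
cellobiose: 1.81 g per 100 mL × 816 mL ÷ 100 = 14.77 g
MOPS: 0.485 g per 100 mL × 816 mL ÷ 100 = 3.96 g
beef extract: 0.239% w/v = 2.39 g/L → 2.39 × 0.816 L = 1.95 g
ferric citrate: 0.183 g/L × 0.816 L = 0.149328 g = 149.33 mg
L-leucine: 0.682 g/L × 0.816 L = 0.56 g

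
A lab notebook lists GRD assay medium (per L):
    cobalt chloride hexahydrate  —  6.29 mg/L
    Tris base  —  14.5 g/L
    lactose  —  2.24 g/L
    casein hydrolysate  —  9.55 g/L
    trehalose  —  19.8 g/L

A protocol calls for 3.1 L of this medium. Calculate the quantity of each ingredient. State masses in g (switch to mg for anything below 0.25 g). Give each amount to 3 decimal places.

cobalt chloride hexahydrate 19.499 mg; Tris base 44.950 g; lactose 6.944 g; casein hydrolysate 29.605 g; trehalose 61.380 g

Scale factor relative to 1 L: 3.1.
cobalt chloride hexahydrate: 6.29 mg/L × 3.1 L = 19.499 mg
Tris base: 14.5 g/L × 3.1 L = 44.950 g
lactose: 2.24 g/L × 3.1 L = 6.944 g
casein hydrolysate: 9.55 g/L × 3.1 L = 29.605 g
trehalose: 19.8 g/L × 3.1 L = 61.380 g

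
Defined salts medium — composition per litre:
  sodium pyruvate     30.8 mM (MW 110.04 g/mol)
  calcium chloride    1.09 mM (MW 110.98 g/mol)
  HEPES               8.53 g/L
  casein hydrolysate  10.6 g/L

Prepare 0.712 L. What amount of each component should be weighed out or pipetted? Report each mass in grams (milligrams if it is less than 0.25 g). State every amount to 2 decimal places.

sodium pyruvate 2.41 g; calcium chloride 86.13 mg; HEPES 6.07 g; casein hydrolysate 7.55 g

Working volume: 0.712 L.
sodium pyruvate: 30.8 mmol/L × 110.04 g/mol × 0.712 L ÷ 1000 = 2.41 g
calcium chloride: 1.09 mmol/L × 110.98 mg/mmol × 0.712 L = 86.13 mg
HEPES: 8.53 g/L × 0.712 L = 6.07 g
casein hydrolysate: 10.6 g/L × 0.712 L = 7.55 g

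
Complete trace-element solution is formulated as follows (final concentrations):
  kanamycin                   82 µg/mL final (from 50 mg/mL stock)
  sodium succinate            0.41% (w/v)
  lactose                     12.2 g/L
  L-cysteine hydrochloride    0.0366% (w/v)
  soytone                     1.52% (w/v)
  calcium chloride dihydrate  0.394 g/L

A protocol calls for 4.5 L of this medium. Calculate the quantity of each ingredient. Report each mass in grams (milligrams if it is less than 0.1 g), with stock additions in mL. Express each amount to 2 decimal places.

kanamycin 7.38 mL; sodium succinate 18.45 g; lactose 54.90 g; L-cysteine hydrochloride 1.65 g; soytone 68.40 g; calcium chloride dihydrate 1.77 g

Scale factor relative to 1 L: 4.5.
kanamycin: C1V1 = C2V2 → 82 µg/mL × 4500 mL ÷ 50000 µg/mL = 7.38 mL
sodium succinate: 0.41% w/v = 4.1 g/L → 4.1 × 4.5 L = 18.45 g
lactose: 12.2 g/L × 4.5 L = 54.90 g
L-cysteine hydrochloride: 0.0366% w/v = 0.366 g/L → 0.366 × 4.5 L = 1.65 g
soytone: 1.52% w/v = 15.2 g/L → 15.2 × 4.5 L = 68.40 g
calcium chloride dihydrate: 0.394 g/L × 4.5 L = 1.77 g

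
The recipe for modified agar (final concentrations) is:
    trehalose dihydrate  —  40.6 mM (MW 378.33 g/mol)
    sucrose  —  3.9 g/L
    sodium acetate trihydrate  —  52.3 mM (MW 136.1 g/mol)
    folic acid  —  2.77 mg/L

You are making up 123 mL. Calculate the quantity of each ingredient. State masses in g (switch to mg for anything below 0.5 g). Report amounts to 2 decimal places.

Target volume = 123 mL = 0.123 L.
trehalose dihydrate: 40.6 mmol/L × 378.33 g/mol × 0.123 L ÷ 1000 = 1.89 g
sucrose: 3.9 g/L × 0.123 L = 0.4797 g = 479.70 mg
sodium acetate trihydrate: 52.3 mmol/L × 136.1 g/mol × 0.123 L ÷ 1000 = 0.88 g
folic acid: 2.77 mg/L × 0.123 L = 0.34 mg

trehalose dihydrate 1.89 g; sucrose 479.70 mg; sodium acetate trihydrate 0.88 g; folic acid 0.34 mg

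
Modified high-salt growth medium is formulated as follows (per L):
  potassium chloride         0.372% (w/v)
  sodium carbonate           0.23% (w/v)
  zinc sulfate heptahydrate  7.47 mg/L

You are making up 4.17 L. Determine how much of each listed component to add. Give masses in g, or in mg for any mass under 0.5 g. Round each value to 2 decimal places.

Scale factor relative to 1 L: 4.17.
potassium chloride: 0.372% w/v = 3.72 g/L → 3.72 × 4.17 L = 15.51 g
sodium carbonate: 0.23 g per 100 mL × 4170 mL ÷ 100 = 9.59 g
zinc sulfate heptahydrate: 7.47 mg/L × 4.17 L = 31.15 mg

potassium chloride 15.51 g; sodium carbonate 9.59 g; zinc sulfate heptahydrate 31.15 mg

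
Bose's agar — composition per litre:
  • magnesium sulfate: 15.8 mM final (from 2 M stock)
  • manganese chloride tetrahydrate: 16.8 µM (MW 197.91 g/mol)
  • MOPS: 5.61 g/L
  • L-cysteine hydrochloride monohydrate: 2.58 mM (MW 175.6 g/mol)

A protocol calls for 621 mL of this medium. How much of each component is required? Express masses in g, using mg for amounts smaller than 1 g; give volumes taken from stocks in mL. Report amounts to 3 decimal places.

Target volume = 621 mL = 0.621 L.
magnesium sulfate: V = C2·V2/C1 = 15.8 mM × 621 mL ÷ 2000 mM = 4.906 mL
manganese chloride tetrahydrate: 16.8 µmol/L × 197.91 g/mol × 0.621 L ÷ 1000 = 2.065 mg
MOPS: 5.61 g/L × 0.621 L = 3.484 g
L-cysteine hydrochloride monohydrate: 2.58 mmol/L × 175.6 mg/mmol × 0.621 L = 281.343 mg

magnesium sulfate 4.906 mL; manganese chloride tetrahydrate 2.065 mg; MOPS 3.484 g; L-cysteine hydrochloride monohydrate 281.343 mg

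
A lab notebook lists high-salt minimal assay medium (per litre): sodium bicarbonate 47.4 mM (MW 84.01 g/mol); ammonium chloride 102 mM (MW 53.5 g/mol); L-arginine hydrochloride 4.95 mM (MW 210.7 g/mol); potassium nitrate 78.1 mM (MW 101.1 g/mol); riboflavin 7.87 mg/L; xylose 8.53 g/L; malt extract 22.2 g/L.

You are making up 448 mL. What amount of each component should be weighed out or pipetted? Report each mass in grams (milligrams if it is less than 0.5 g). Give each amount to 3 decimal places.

Scale factor relative to 1 L: 0.448.
sodium bicarbonate: 47.4 mmol/L × 84.01 g/mol × 0.448 L ÷ 1000 = 1.784 g
ammonium chloride: 102 mmol/L × 53.5 g/mol × 0.448 L ÷ 1000 = 2.445 g
L-arginine hydrochloride: 4.95 mmol/L × 210.7 mg/mmol × 0.448 L = 467.248 mg
potassium nitrate: 78.1 mmol/L × 101.1 g/mol × 0.448 L ÷ 1000 = 3.537 g
riboflavin: 7.87 mg/L × 0.448 L = 3.526 mg
xylose: 8.53 g/L × 0.448 L = 3.821 g
malt extract: 22.2 g/L × 0.448 L = 9.946 g

sodium bicarbonate 1.784 g; ammonium chloride 2.445 g; L-arginine hydrochloride 467.248 mg; potassium nitrate 3.537 g; riboflavin 3.526 mg; xylose 3.821 g; malt extract 9.946 g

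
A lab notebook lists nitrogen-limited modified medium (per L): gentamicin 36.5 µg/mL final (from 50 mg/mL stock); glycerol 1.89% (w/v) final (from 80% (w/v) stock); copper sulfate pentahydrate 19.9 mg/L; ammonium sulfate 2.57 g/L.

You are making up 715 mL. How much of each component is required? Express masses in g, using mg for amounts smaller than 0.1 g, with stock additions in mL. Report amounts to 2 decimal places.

Scale factor relative to 1 L: 0.715.
gentamicin: C1V1 = C2V2 → 36.5 µg/mL × 715 mL ÷ 50000 µg/mL = 0.52 mL
glycerol: C1V1 = C2V2 → 1.89% ÷ 80% × 715 mL = 16.89 mL
copper sulfate pentahydrate: 19.9 mg/L × 0.715 L = 14.23 mg
ammonium sulfate: 2.57 g/L × 0.715 L = 1.84 g

gentamicin 0.52 mL; glycerol 16.89 mL; copper sulfate pentahydrate 14.23 mg; ammonium sulfate 1.84 g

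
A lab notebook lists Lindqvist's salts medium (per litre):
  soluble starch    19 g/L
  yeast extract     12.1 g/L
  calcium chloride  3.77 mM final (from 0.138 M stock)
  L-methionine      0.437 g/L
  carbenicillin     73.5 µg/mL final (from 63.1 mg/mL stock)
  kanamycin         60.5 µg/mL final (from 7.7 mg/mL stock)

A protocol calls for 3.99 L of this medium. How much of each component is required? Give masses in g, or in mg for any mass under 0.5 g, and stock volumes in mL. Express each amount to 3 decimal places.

soluble starch 75.810 g; yeast extract 48.279 g; calcium chloride 109.002 mL; L-methionine 1.744 g; carbenicillin 4.648 mL; kanamycin 31.350 mL

Scale factor relative to 1 L: 3.99.
soluble starch: 19 g/L × 3.99 L = 75.810 g
yeast extract: 12.1 g/L × 3.99 L = 48.279 g
calcium chloride: V = C2·V2/C1 = 3.77 mM × 3990 mL ÷ 138 mM = 109.002 mL
L-methionine: 0.437 g/L × 3.99 L = 1.744 g
carbenicillin: C1V1 = C2V2 → 73.5 µg/mL × 3990 mL ÷ 63100 µg/mL = 4.648 mL
kanamycin: V = C2·V2/C1 = 60.5 µg/mL × 3990 mL ÷ 7700 µg/mL = 31.350 mL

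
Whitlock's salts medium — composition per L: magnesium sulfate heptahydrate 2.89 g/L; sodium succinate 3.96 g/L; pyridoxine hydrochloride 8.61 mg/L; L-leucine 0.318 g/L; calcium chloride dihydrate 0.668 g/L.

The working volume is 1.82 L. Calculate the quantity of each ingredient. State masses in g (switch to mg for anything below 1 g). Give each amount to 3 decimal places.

Scale factor relative to 1 L: 1.82.
magnesium sulfate heptahydrate: 2.89 g/L × 1.82 L = 5.260 g
sodium succinate: 3.96 g/L × 1.82 L = 7.207 g
pyridoxine hydrochloride: 8.61 mg/L × 1.82 L = 15.670 mg
L-leucine: 0.318 g/L × 1.82 L = 0.57876 g = 578.760 mg
calcium chloride dihydrate: 0.668 g/L × 1.82 L = 1.216 g

magnesium sulfate heptahydrate 5.260 g; sodium succinate 7.207 g; pyridoxine hydrochloride 15.670 mg; L-leucine 578.760 mg; calcium chloride dihydrate 1.216 g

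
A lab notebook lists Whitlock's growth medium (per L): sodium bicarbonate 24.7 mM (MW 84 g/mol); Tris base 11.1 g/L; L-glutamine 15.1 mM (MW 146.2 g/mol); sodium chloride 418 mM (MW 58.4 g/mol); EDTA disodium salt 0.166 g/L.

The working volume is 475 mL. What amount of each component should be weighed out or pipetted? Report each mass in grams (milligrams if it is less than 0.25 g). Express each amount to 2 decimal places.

Scale factor relative to 1 L: 0.475.
sodium bicarbonate: 24.7 mmol/L × 84 g/mol × 0.475 L ÷ 1000 = 0.99 g
Tris base: 11.1 g/L × 0.475 L = 5.27 g
L-glutamine: 15.1 mmol/L × 146.2 g/mol × 0.475 L ÷ 1000 = 1.05 g
sodium chloride: 418 mmol/L × 58.4 g/mol × 0.475 L ÷ 1000 = 11.60 g
EDTA disodium salt: 0.166 g/L × 0.475 L = 0.07885 g = 78.85 mg

sodium bicarbonate 0.99 g; Tris base 5.27 g; L-glutamine 1.05 g; sodium chloride 11.60 g; EDTA disodium salt 78.85 mg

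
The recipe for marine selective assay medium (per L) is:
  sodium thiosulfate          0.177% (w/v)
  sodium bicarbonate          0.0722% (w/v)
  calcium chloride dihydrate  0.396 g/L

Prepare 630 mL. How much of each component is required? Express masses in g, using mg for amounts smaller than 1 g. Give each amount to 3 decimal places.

Working volume: 630 mL = 0.63 L.
sodium thiosulfate: 0.177% w/v = 1.77 g/L → 1.77 × 0.63 L = 1.115 g
sodium bicarbonate: 0.0722 g per 100 mL × 630 mL ÷ 100 = 0.45486 g = 454.860 mg
calcium chloride dihydrate: 0.396 g/L × 0.63 L = 0.24948 g = 249.480 mg

sodium thiosulfate 1.115 g; sodium bicarbonate 454.860 mg; calcium chloride dihydrate 249.480 mg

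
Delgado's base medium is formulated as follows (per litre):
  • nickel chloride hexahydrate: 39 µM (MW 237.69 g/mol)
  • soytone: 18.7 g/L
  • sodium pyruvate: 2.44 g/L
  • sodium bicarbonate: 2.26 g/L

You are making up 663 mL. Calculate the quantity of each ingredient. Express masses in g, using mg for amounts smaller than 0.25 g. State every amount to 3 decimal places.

nickel chloride hexahydrate 6.146 mg; soytone 12.398 g; sodium pyruvate 1.618 g; sodium bicarbonate 1.498 g

Scale factor relative to 1 L: 0.663.
nickel chloride hexahydrate: 39 µmol/L × 237.69 g/mol × 0.663 L ÷ 1000 = 6.146 mg
soytone: 18.7 g/L × 0.663 L = 12.398 g
sodium pyruvate: 2.44 g/L × 0.663 L = 1.618 g
sodium bicarbonate: 2.26 g/L × 0.663 L = 1.498 g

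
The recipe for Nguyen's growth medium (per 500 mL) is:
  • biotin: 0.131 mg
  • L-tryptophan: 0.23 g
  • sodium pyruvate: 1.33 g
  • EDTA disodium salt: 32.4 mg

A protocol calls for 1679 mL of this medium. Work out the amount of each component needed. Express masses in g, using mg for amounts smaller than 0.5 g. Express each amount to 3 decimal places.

Scale factor = 1679 mL / 500 mL = 3.358.
biotin: 0.131 mg × (1679 mL / 500 mL) = 0.440 mg
L-tryptophan: 0.23 g × (1679 mL / 500 mL) = 0.772 g
sodium pyruvate: 1.33 g × (1679 mL / 500 mL) = 4.466 g
EDTA disodium salt: 32.4 mg × (1679 mL / 500 mL) = 108.799 mg

biotin 0.440 mg; L-tryptophan 0.772 g; sodium pyruvate 4.466 g; EDTA disodium salt 108.799 mg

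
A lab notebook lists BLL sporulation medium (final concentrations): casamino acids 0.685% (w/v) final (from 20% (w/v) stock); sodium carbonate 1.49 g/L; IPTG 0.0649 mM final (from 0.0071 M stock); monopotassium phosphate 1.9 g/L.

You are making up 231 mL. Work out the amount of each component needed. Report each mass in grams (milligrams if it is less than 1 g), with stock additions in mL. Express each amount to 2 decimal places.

Target volume = 231 mL = 0.231 L.
casamino acids: dilute stock: 0.685% ÷ 20% × 231 mL = 7.91 mL
sodium carbonate: 1.49 g/L × 0.231 L = 0.34419 g = 344.19 mg
IPTG: V = C2·V2/C1 = 0.0649 mM × 231 mL ÷ 7.1 mM = 2.11 mL
monopotassium phosphate: 1.9 g/L × 0.231 L = 0.4389 g = 438.90 mg

casamino acids 7.91 mL; sodium carbonate 344.19 mg; IPTG 2.11 mL; monopotassium phosphate 438.90 mg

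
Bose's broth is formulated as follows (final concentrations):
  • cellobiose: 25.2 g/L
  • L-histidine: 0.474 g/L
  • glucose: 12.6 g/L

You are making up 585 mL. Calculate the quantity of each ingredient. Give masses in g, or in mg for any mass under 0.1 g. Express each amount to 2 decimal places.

cellobiose 14.74 g; L-histidine 0.28 g; glucose 7.37 g

Working volume: 585 mL = 0.585 L.
cellobiose: 25.2 g/L × 0.585 L = 14.74 g
L-histidine: 0.474 g/L × 0.585 L = 0.28 g
glucose: 12.6 g/L × 0.585 L = 7.37 g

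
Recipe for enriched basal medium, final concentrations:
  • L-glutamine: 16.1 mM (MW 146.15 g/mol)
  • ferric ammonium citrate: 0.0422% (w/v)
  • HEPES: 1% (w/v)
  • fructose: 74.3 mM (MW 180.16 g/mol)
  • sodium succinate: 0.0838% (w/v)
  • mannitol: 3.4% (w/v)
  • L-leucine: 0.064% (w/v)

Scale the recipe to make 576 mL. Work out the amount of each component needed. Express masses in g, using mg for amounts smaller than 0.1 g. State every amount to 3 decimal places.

Target volume = 576 mL = 0.576 L.
L-glutamine: 16.1 mmol/L × 146.15 g/mol × 0.576 L ÷ 1000 = 1.355 g
ferric ammonium citrate: 0.0422 g per 100 mL × 576 mL ÷ 100 = 0.243 g
HEPES: 1% w/v = 10 g/L → 10 × 0.576 L = 5.760 g
fructose: 74.3 mmol/L × 180.16 g/mol × 0.576 L ÷ 1000 = 7.710 g
sodium succinate: 0.0838 g per 100 mL × 576 mL ÷ 100 = 0.483 g
mannitol: 3.4 g per 100 mL × 576 mL ÷ 100 = 19.584 g
L-leucine: 0.064 g per 100 mL × 576 mL ÷ 100 = 0.369 g

L-glutamine 1.355 g; ferric ammonium citrate 0.243 g; HEPES 5.760 g; fructose 7.710 g; sodium succinate 0.483 g; mannitol 19.584 g; L-leucine 0.369 g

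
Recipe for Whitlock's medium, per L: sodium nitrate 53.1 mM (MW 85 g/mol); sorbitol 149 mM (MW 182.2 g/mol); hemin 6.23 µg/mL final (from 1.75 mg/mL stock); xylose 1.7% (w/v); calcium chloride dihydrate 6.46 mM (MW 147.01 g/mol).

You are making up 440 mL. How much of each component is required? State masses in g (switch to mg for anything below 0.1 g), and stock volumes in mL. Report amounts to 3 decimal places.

sodium nitrate 1.986 g; sorbitol 11.945 g; hemin 1.566 mL; xylose 7.480 g; calcium chloride dihydrate 0.418 g

Scale factor relative to 1 L: 0.44.
sodium nitrate: 53.1 mmol/L × 85 g/mol × 0.44 L ÷ 1000 = 1.986 g
sorbitol: 149 mmol/L × 182.2 g/mol × 0.44 L ÷ 1000 = 11.945 g
hemin: dilute stock: 6.23 µg/mL × 440 mL ÷ 1750 µg/mL = 1.566 mL
xylose: 1.7% w/v = 17 g/L → 17 × 0.44 L = 7.480 g
calcium chloride dihydrate: 6.46 mmol/L × 147.01 g/mol × 0.44 L ÷ 1000 = 0.418 g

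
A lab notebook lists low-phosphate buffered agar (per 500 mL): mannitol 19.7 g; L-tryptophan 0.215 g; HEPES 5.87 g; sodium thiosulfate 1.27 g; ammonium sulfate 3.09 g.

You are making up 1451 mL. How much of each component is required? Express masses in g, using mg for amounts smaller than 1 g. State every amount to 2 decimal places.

mannitol 57.17 g; L-tryptophan 623.93 mg; HEPES 17.03 g; sodium thiosulfate 3.69 g; ammonium sulfate 8.97 g

Scale factor = 1451 mL / 500 mL = 2.902.
mannitol: 19.7 g × (1451 mL / 500 mL) = 57.17 g
L-tryptophan: 0.215 g × (1451 mL / 500 mL) = 0.62393 g = 623.93 mg
HEPES: 5.87 g × (1451 mL / 500 mL) = 17.03 g
sodium thiosulfate: 1.27 g × (1451 mL / 500 mL) = 3.69 g
ammonium sulfate: 3.09 g × (1451 mL / 500 mL) = 8.97 g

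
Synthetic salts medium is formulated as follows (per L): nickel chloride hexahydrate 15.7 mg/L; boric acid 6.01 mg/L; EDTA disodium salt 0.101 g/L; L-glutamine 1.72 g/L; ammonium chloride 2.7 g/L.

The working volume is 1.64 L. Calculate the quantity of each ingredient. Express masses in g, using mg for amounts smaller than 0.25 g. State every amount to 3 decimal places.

nickel chloride hexahydrate 25.748 mg; boric acid 9.856 mg; EDTA disodium salt 165.640 mg; L-glutamine 2.821 g; ammonium chloride 4.428 g

Scale factor relative to 1 L: 1.64.
nickel chloride hexahydrate: 15.7 mg/L × 1.64 L = 25.748 mg
boric acid: 6.01 mg/L × 1.64 L = 9.856 mg
EDTA disodium salt: 0.101 g/L × 1.64 L = 0.16564 g = 165.640 mg
L-glutamine: 1.72 g/L × 1.64 L = 2.821 g
ammonium chloride: 2.7 g/L × 1.64 L = 4.428 g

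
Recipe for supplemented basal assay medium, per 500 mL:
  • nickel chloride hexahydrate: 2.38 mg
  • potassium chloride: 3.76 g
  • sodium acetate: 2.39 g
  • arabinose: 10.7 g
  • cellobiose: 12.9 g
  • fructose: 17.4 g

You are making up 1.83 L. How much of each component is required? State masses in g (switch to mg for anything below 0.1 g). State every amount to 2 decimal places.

nickel chloride hexahydrate 8.71 mg; potassium chloride 13.76 g; sodium acetate 8.75 g; arabinose 39.16 g; cellobiose 47.21 g; fructose 63.68 g

Ratio of target to recipe volume: 1830 / 500 = 3.66.
nickel chloride hexahydrate: 2.38 mg × (1830 mL / 500 mL) = 8.71 mg
potassium chloride: 3.76 g × (1830 mL / 500 mL) = 13.76 g
sodium acetate: 2.39 g × (1830 mL / 500 mL) = 8.75 g
arabinose: 10.7 g × (1830 mL / 500 mL) = 39.16 g
cellobiose: 12.9 g × (1830 mL / 500 mL) = 47.21 g
fructose: 17.4 g × (1830 mL / 500 mL) = 63.68 g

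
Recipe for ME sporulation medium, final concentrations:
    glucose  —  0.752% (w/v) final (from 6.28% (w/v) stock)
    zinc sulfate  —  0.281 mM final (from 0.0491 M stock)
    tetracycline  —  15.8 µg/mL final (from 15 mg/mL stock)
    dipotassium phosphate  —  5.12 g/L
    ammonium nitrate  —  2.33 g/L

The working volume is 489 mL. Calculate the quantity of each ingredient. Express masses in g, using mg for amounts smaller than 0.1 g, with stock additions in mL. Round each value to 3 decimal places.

glucose 58.555 mL; zinc sulfate 2.799 mL; tetracycline 0.515 mL; dipotassium phosphate 2.504 g; ammonium nitrate 1.139 g

Scale factor relative to 1 L: 0.489.
glucose: V = C2·V2/C1 = 0.752% ÷ 6.28% × 489 mL = 58.555 mL
zinc sulfate: dilute stock: 0.281 mM × 489 mL ÷ 49.1 mM = 2.799 mL
tetracycline: C1V1 = C2V2 → 15.8 µg/mL × 489 mL ÷ 15000 µg/mL = 0.515 mL
dipotassium phosphate: 5.12 g/L × 0.489 L = 2.504 g
ammonium nitrate: 2.33 g/L × 0.489 L = 1.139 g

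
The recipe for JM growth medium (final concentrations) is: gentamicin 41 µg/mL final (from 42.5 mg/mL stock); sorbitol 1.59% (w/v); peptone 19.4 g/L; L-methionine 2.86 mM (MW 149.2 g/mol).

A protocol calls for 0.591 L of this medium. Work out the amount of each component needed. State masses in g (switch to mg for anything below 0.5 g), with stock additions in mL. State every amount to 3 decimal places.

gentamicin 0.570 mL; sorbitol 9.397 g; peptone 11.465 g; L-methionine 252.187 mg

Scale factor relative to 1 L: 0.591.
gentamicin: dilute stock: 41 µg/mL × 591 mL ÷ 42500 µg/mL = 0.570 mL
sorbitol: 1.59 g per 100 mL × 591 mL ÷ 100 = 9.397 g
peptone: 19.4 g/L × 0.591 L = 11.465 g
L-methionine: 2.86 mmol/L × 149.2 mg/mmol × 0.591 L = 252.187 mg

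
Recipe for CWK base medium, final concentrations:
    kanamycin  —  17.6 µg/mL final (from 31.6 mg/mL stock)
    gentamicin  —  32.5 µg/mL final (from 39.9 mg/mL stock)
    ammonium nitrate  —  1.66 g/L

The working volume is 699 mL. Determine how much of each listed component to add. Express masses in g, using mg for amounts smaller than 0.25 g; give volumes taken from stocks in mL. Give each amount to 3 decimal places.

Target volume = 699 mL = 0.699 L.
kanamycin: dilute stock: 17.6 µg/mL × 699 mL ÷ 31600 µg/mL = 0.389 mL
gentamicin: C1V1 = C2V2 → 32.5 µg/mL × 699 mL ÷ 39900 µg/mL = 0.569 mL
ammonium nitrate: 1.66 g/L × 0.699 L = 1.160 g

kanamycin 0.389 mL; gentamicin 0.569 mL; ammonium nitrate 1.160 g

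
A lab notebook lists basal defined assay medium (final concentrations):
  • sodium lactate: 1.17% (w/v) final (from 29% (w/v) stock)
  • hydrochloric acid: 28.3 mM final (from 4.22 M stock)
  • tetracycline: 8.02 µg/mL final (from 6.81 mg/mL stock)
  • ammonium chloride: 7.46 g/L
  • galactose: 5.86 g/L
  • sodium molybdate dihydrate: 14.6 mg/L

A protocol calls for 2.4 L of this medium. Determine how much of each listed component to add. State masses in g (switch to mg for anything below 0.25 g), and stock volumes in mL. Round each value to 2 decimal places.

sodium lactate 96.83 mL; hydrochloric acid 16.09 mL; tetracycline 2.83 mL; ammonium chloride 17.90 g; galactose 14.06 g; sodium molybdate dihydrate 35.04 mg

Scale factor relative to 1 L: 2.4.
sodium lactate: dilute stock: 1.17% ÷ 29% × 2400 mL = 96.83 mL
hydrochloric acid: V = C2·V2/C1 = 28.3 mM × 2400 mL ÷ 4220 mM = 16.09 mL
tetracycline: V = C2·V2/C1 = 8.02 µg/mL × 2400 mL ÷ 6810 µg/mL = 2.83 mL
ammonium chloride: 7.46 g/L × 2.4 L = 17.90 g
galactose: 5.86 g/L × 2.4 L = 14.06 g
sodium molybdate dihydrate: 14.6 mg/L × 2.4 L = 35.04 mg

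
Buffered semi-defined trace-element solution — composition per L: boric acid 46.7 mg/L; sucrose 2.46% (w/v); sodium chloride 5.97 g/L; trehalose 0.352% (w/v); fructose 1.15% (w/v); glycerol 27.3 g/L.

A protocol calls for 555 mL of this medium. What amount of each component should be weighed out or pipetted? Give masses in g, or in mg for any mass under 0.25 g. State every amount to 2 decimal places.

boric acid 25.92 mg; sucrose 13.65 g; sodium chloride 3.31 g; trehalose 1.95 g; fructose 6.38 g; glycerol 15.15 g

Scale factor relative to 1 L: 0.555.
boric acid: 46.7 mg/L × 0.555 L = 25.92 mg
sucrose: 2.46 g per 100 mL × 555 mL ÷ 100 = 13.65 g
sodium chloride: 5.97 g/L × 0.555 L = 3.31 g
trehalose: 0.352 g per 100 mL × 555 mL ÷ 100 = 1.95 g
fructose: 1.15 g per 100 mL × 555 mL ÷ 100 = 6.38 g
glycerol: 27.3 g/L × 0.555 L = 15.15 g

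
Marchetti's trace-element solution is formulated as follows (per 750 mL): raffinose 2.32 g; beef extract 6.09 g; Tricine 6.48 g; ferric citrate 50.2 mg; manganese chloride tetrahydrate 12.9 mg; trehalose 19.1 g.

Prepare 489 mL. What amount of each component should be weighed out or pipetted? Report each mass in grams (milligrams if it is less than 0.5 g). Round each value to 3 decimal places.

raffinose 1.513 g; beef extract 3.971 g; Tricine 4.225 g; ferric citrate 32.730 mg; manganese chloride tetrahydrate 8.411 mg; trehalose 12.453 g

Ratio of target to recipe volume: 489 / 750 = 0.652.
raffinose: 2.32 g × (489 mL / 750 mL) = 1.513 g
beef extract: 6.09 g × (489 mL / 750 mL) = 3.971 g
Tricine: 6.48 g × (489 mL / 750 mL) = 4.225 g
ferric citrate: 50.2 mg × (489 mL / 750 mL) = 32.730 mg
manganese chloride tetrahydrate: 12.9 mg × (489 mL / 750 mL) = 8.411 mg
trehalose: 19.1 g × (489 mL / 750 mL) = 12.453 g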